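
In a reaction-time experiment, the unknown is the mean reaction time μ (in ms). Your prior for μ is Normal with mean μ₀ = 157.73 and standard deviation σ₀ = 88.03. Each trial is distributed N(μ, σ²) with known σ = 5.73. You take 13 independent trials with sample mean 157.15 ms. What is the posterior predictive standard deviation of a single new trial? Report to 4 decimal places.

5.9462

For Normal data with known variance σ², a Normal(μ₀, σ₀²) prior on μ is conjugate. Posterior precision = 1/σ₀² + n/σ²; posterior mean is the precision-weighted average of μ₀ and x̄.
σ₀² = 88.03² = 7749.2809, σ² = 5.73² = 32.8329; σ² + n·σ₀² = 32.8329 + 13·7749.2809 = 100773.4846.
Posterior precision = 1/σ₀² + n/σ² = 1/7749.2809 + 13/32.8329 = (σ² + n·σ₀²)/(σ₀²σ²) = 100773.4846/(7749.2809·32.8329); posterior variance σₙ² = σ₀²σ²/(σ² + n·σ₀²) = 7749.2809·32.8329/100773.4846 = 2.524785.
Predictive variance for one new observation = σₙ² + σ² = 7749.2809·32.8329/100773.4846 + 32.8329 = σ²·(σ₀² + 100773.4846)/100773.4846 = 32.8329·108522.7655/100773.4846 = 35.357685; SD = √(32.8329·108522.7655/100773.4846) = 5.9462.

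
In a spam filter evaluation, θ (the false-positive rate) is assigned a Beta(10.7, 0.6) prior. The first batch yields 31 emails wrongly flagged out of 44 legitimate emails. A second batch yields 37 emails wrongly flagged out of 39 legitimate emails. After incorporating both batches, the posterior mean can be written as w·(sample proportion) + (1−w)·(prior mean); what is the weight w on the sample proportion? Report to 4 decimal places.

0.8802

The Beta prior is conjugate to a Binomial/Bernoulli likelihood; the update adds successes to α and failures to β.
Total number of legitimate emails: n = 44 + 39 = 83.
Posterior mean = (α₀+k)/(α₀+β₀+n) = [n/(α₀+β₀+n)]·(k/n) + [(α₀+β₀)/(α₀+β₀+n)]·α₀/(α₀+β₀), so only n and the prior enter the weight.
The weight on the data is w = n/(α₀+β₀+n) = 83/(10.7+0.6+83) = 83/94.3 = 0.8802.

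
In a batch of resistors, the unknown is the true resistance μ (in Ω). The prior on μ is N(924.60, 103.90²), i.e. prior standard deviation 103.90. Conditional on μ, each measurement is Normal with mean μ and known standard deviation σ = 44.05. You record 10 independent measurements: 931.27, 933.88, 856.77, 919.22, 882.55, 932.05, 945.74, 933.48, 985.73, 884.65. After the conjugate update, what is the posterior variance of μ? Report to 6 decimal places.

190.614027

For Normal data with known variance σ², a Normal(μ₀, σ₀²) prior on μ is conjugate. Posterior precision = 1/σ₀² + n/σ²; posterior mean is the precision-weighted average of μ₀ and x̄.
σ₀² = 103.90² = 10795.21, σ² = 44.05² = 1940.4025; σ² + n·σ₀² = 1940.4025 + 10·10795.21 = 109892.5025.
Posterior precision = 1/σ₀² + n/σ² = 1/10795.21 + 10/1940.4025 = (σ² + n·σ₀²)/(σ₀²σ²) = 109892.5025/(10795.21·1940.4025); posterior variance σₙ² = σ₀²σ²/(σ² + n·σ₀²) = 10795.21·1940.4025/109892.5025 = 190.614027.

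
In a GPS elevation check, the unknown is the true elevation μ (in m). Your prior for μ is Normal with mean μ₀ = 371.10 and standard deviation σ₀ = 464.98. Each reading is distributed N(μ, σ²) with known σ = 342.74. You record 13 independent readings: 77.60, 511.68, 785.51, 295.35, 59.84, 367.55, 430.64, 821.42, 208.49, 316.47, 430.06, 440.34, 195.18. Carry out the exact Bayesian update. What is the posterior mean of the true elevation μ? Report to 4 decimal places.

For Normal data with known variance σ², a Normal(μ₀, σ₀²) prior on μ is conjugate. Posterior precision = 1/σ₀² + n/σ²; posterior mean is the precision-weighted average of μ₀ and x̄.
Σxᵢ = 77.60 + 511.68 + 785.51 + 295.35 + 59.84 + 367.55 + 430.64 + 821.42 + 208.49 + 316.47 + 430.06 + 440.34 + 195.18 = 4940.13, so n·x̄ = 4940.13.
σ₀² = 464.98² = 216206.4004, σ² = 342.74² = 117470.7076; σ² + n·σ₀² = 117470.7076 + 13·216206.4004 = 2928153.9128.
Posterior mean = (μ₀/σ₀² + n·x̄/σ²)/(1/σ₀² + n/σ²) = (σ²·μ₀ + σ₀²·n·x̄)/(σ² + n·σ₀²) = (117470.7076·371.10 + 216206.4004·4940.13)/2928153.9128 = 1111681104.398412/2928153.9128 = 379.6526.

379.6526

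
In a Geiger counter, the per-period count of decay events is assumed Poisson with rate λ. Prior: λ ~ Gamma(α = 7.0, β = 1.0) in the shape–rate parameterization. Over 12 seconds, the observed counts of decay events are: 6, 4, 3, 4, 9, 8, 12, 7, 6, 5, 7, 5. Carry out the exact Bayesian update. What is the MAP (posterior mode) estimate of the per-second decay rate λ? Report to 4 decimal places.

6.3077

With a Gamma(shape α, rate β) prior, the Poisson likelihood is conjugate: the posterior is Gamma(α + ΣXᵢ, β + n).
Sum of counts S = 76 over n = 12 seconds.
Posterior: Gamma(α+S, β+n) = Gamma(7.0+76, 1.0+12) = Gamma(83.0, 13.0).
Mode of Gamma(α,β) for α≥1 is (α−1)/β = 82.0/13.0 = 6.3077.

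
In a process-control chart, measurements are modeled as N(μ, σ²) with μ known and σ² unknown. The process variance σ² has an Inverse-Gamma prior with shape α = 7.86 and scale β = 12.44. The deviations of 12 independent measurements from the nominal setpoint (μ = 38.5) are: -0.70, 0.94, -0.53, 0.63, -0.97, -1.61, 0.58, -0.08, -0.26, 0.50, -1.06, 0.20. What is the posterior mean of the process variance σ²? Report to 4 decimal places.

1.2554

With known mean μ and an Inverse-Gamma(α, β) prior on σ², the Normal likelihood is conjugate: posterior is Inv-Gamma(α + n/2, β + Σ(xᵢ−μ)²/2).
Σ(xᵢ−μ)² = (-0.70)² + (0.94)² + (-0.53)² + (0.63)² + (-0.97)² + (-1.61)² + (0.58)² + (-0.08)² + (-0.26)² + (0.50)² + (-1.06)² + (0.20)² = 7.4084.
Posterior: Inv-Gamma(7.86 + 12/2, 12.44 + 7.4084/2) = Inv-Gamma(13.86, 16.14420).
E[σ²|data] = β/(α−1) = 16.14420/12.86 = 1.2554.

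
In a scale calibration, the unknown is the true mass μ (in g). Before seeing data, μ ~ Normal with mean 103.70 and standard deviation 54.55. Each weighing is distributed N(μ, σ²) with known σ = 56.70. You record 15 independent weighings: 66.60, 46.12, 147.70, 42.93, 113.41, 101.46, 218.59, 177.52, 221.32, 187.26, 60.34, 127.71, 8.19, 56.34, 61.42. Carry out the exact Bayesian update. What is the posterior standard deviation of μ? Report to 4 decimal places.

14.1395

For Normal data with known variance σ², a Normal(μ₀, σ₀²) prior on μ is conjugate. Posterior precision = 1/σ₀² + n/σ²; posterior mean is the precision-weighted average of μ₀ and x̄.
σ₀² = 54.55² = 2975.7025, σ² = 56.70² = 3214.89; σ² + n·σ₀² = 3214.89 + 15·2975.7025 = 47850.4275.
Posterior precision = 1/σ₀² + n/σ² = 1/2975.7025 + 15/3214.89 = (σ² + n·σ₀²)/(σ₀²σ²) = 47850.4275/(2975.7025·3214.89); posterior variance σₙ² = σ₀²σ²/(σ² + n·σ₀²) = 2975.7025·3214.89/47850.4275 = 199.926243.
Posterior SD = √σₙ² = √(2975.7025·3214.89/47850.4275) = 14.1395.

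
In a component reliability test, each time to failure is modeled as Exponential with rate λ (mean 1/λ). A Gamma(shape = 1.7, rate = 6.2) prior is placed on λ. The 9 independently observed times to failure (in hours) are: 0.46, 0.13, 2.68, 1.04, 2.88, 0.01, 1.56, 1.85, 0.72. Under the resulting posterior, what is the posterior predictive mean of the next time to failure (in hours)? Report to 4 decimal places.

1.8072

With a Gamma(shape α, rate β) prior on the exponential rate λ, the posterior after n observations with total T = Σxᵢ is Gamma(α+n, β+T).
Sum of observations T = 11.33 hours; n = 9.
Posterior: Gamma(1.7+9, 6.2+11.33) = Gamma(10.7, 17.53).
The predictive distribution for the next observation is Lomax; its mean is β/(α−1) = 17.53/9.7 = 1.8072.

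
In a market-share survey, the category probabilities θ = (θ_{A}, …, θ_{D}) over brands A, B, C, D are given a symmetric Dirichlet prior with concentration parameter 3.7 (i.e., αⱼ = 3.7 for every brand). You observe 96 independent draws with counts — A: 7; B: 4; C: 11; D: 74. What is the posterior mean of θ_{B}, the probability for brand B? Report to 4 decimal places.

0.0695

The Dirichlet prior is conjugate to the Multinomial likelihood: each posterior αⱼ = prior αⱼ + observed count nⱼ.
Posterior concentration: (10.7, 7.7, 14.7, 77.7), total = 110.8.
E[θ_{B}|data] = α_{B}/Σα = 7.7/110.8 = 0.0695.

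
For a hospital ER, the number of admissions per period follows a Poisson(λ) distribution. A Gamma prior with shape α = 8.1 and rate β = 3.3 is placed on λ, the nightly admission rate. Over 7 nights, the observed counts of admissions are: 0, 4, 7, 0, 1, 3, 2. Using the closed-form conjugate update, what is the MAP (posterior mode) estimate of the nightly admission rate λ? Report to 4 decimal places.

With a Gamma(shape α, rate β) prior, the Poisson likelihood is conjugate: the posterior is Gamma(α + ΣXᵢ, β + n).
Sum of counts S = 17 over n = 7 nights.
Posterior: Gamma(α+S, β+n) = Gamma(8.1+17, 3.3+7) = Gamma(25.1, 10.3).
Mode of Gamma(α,β) for α≥1 is (α−1)/β = 24.1/10.3 = 2.3398.

2.3398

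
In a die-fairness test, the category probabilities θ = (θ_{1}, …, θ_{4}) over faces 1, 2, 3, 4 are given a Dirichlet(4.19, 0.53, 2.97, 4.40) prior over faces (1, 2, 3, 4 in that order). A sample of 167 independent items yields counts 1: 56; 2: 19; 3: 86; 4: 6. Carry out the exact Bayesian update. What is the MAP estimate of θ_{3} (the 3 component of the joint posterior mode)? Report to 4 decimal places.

0.5024

The Dirichlet prior is conjugate to the Multinomial likelihood: each posterior αⱼ = prior αⱼ + observed count nⱼ.
Posterior concentration: (60.19, 19.53, 88.97, 10.40), total = 179.09.
Joint mode component: (α_{3}−1)/(Σα−K) = 87.97/175.09 = 0.5024.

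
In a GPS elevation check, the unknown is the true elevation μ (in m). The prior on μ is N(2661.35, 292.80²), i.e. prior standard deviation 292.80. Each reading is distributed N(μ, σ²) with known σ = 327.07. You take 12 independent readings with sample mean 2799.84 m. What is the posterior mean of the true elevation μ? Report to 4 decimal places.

For Normal data with known variance σ², a Normal(μ₀, σ₀²) prior on μ is conjugate. Posterior precision = 1/σ₀² + n/σ²; posterior mean is the precision-weighted average of μ₀ and x̄.
n·x̄ = 12·2799.84 = 33598.08.
σ₀² = 292.80² = 85731.84, σ² = 327.07² = 106974.7849; σ² + n·σ₀² = 106974.7849 + 12·85731.84 = 1135756.8649.
Posterior mean = (μ₀/σ₀² + n·x̄/σ²)/(1/σ₀² + n/σ²) = (σ²·μ₀ + σ₀²·n·x̄)/(σ² + n·σ₀²) = (106974.7849·2661.35 + 85731.84·33598.08)/1135756.8649 = 3165122562.660815/1135756.8649 = 2786.7959.

2786.7959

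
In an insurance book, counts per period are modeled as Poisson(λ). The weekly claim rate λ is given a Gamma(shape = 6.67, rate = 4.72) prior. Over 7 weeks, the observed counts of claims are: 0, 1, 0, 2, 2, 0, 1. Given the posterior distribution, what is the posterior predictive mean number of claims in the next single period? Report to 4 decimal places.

1.0811

With a Gamma(shape α, rate β) prior, the Poisson likelihood is conjugate: the posterior is Gamma(α + ΣXᵢ, β + n).
Sum of counts S = 6 over n = 7 weeks.
Posterior: Gamma(α+S, β+n) = Gamma(6.67+6, 4.72+7) = Gamma(12.67, 11.72).
The predictive distribution for one future period is NegBinom with mean α/β = 1.0811.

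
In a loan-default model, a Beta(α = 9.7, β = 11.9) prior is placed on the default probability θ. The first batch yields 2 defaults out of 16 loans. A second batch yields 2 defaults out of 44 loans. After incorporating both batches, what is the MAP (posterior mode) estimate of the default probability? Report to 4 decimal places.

0.1595

The Beta prior is conjugate to a Binomial/Bernoulli likelihood; the update adds successes to α and failures to β.
After batch 1: Beta(9.7+2, 11.9+14) = Beta(11.7, 25.9).
After batch 2: Beta(11.7+2, 25.9+42) = Beta(13.7, 67.9).
Mode of Beta(a,b) for a,b>1 is (a−1)/(a+b−2) = 12.7/79.6 = 0.1595.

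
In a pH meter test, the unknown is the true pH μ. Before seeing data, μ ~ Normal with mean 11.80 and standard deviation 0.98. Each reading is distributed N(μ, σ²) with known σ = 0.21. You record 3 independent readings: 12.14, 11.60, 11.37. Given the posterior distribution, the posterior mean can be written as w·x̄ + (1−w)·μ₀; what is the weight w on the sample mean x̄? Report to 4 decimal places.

0.9849

For Normal data with known variance σ², a Normal(μ₀, σ₀²) prior on μ is conjugate. Posterior precision = 1/σ₀² + n/σ²; posterior mean is the precision-weighted average of μ₀ and x̄.
σ₀² = 0.98² = 0.9604, σ² = 0.21² = 0.0441. Prior precision 1/σ₀² = 1/0.9604; data precision n/σ² = 3/0.0441.
w = (n/σ²)/(1/σ₀² + n/σ²) = n·σ₀²/(σ² + n·σ₀²) = 3·0.9604/(0.0441 + 3·0.9604) = 2.8812/2.9253 = 0.9849.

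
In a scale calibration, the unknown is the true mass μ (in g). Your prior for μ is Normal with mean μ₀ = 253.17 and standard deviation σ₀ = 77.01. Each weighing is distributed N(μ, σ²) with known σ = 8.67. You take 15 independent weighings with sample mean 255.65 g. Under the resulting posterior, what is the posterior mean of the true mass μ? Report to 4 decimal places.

For Normal data with known variance σ², a Normal(μ₀, σ₀²) prior on μ is conjugate. Posterior precision = 1/σ₀² + n/σ²; posterior mean is the precision-weighted average of μ₀ and x̄.
n·x̄ = 15·255.65 = 3834.75.
σ₀² = 77.01² = 5930.5401, σ² = 8.67² = 75.1689; σ² + n·σ₀² = 75.1689 + 15·5930.5401 = 89033.2704.
Posterior mean = (μ₀/σ₀² + n·x̄/σ²)/(1/σ₀² + n/σ²) = (σ²·μ₀ + σ₀²·n·x̄)/(σ² + n·σ₀²) = (75.1689·253.17 + 5930.5401·3834.75)/89033.2704 = 22761169.158888/89033.2704 = 255.6479.

255.6479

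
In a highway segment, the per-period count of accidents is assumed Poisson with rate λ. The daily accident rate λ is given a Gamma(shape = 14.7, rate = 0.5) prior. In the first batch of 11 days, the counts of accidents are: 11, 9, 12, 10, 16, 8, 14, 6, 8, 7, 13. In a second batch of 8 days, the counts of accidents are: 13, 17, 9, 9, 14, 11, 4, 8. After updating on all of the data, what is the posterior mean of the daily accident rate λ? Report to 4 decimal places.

With a Gamma(shape α, rate β) prior, the Poisson likelihood is conjugate: the posterior is Gamma(α + ΣXᵢ, β + n).
Batch 1: sum of counts S = 114 over n = 11 days.
After batch 1: Gamma(α+S, β+n) = Gamma(14.7+114, 0.5+11) = Gamma(128.7, 11.5).
Batch 2: sum of counts S = 85 over n = 8 days.
After batch 2: Gamma(α+S, β+n) = Gamma(128.7+85, 11.5+8) = Gamma(213.7, 19.5).
Posterior mean = α/β = 213.7/19.5 = 10.9590.

10.9590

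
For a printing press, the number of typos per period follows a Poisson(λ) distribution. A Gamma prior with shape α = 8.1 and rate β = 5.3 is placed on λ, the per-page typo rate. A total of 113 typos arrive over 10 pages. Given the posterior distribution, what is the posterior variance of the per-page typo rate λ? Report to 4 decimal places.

With a Gamma(shape α, rate β) prior, the Poisson likelihood is conjugate: the posterior is Gamma(α + ΣXᵢ, β + n).
Posterior: Gamma(α+S, β+n) = Gamma(8.1+113, 5.3+10) = Gamma(121.1, 15.3).
Var = α/β² = 121.1/15.3² = 0.5173.

0.5173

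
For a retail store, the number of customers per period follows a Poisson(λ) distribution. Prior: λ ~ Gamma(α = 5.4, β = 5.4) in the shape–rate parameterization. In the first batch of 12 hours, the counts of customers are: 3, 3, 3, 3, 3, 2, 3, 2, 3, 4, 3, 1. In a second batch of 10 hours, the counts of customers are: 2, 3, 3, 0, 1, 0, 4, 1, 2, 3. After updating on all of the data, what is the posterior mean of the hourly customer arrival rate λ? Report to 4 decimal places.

With a Gamma(shape α, rate β) prior, the Poisson likelihood is conjugate: the posterior is Gamma(α + ΣXᵢ, β + n).
Batch 1: sum of counts S = 33 over n = 12 hours.
After batch 1: Gamma(α+S, β+n) = Gamma(5.4+33, 5.4+12) = Gamma(38.4, 17.4).
Batch 2: sum of counts S = 19 over n = 10 hours.
After batch 2: Gamma(α+S, β+n) = Gamma(38.4+19, 17.4+10) = Gamma(57.4, 27.4).
Posterior mean = α/β = 57.4/27.4 = 2.0949.

2.0949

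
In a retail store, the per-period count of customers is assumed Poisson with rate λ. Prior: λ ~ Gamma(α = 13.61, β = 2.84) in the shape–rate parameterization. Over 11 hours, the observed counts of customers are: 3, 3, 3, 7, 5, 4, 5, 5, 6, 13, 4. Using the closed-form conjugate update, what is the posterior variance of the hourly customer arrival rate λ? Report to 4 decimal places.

With a Gamma(shape α, rate β) prior, the Poisson likelihood is conjugate: the posterior is Gamma(α + ΣXᵢ, β + n).
Sum of counts S = 58 over n = 11 hours.
Posterior: Gamma(α+S, β+n) = Gamma(13.61+58, 2.84+11) = Gamma(71.61, 13.84).
Var = α/β² = 71.61/13.84² = 0.3739.

0.3739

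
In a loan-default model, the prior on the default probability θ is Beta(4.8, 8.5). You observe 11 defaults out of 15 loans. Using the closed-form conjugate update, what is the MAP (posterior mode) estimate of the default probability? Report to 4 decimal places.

The Beta prior is conjugate to a Binomial/Bernoulli likelihood; the update adds successes to α and failures to β.
Posterior: Beta(α+k, β+n−k) = Beta(4.8+11, 8.5+4) = Beta(15.8, 12.5).
Mode of Beta(a,b) for a,b>1 is (a−1)/(a+b−2) = 14.8/26.3 = 0.5627.

0.5627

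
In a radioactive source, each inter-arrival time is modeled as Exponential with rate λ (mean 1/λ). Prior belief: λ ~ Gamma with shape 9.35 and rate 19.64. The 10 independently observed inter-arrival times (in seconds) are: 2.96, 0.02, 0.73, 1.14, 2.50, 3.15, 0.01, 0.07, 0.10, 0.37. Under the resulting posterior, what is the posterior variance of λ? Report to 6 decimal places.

With a Gamma(shape α, rate β) prior on the exponential rate λ, the posterior after n observations with total T = Σxᵢ is Gamma(α+n, β+T).
Sum of observations T = 11.05 seconds; n = 10.
Posterior: Gamma(9.35+10, 19.64+11.05) = Gamma(19.35, 30.69).
Var = α/β² = 0.020544.

0.020544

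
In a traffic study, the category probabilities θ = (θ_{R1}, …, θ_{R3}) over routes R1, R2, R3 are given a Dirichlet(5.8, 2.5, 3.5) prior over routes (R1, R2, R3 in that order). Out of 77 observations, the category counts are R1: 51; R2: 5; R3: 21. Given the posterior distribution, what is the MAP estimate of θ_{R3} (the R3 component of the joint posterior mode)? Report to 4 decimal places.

The Dirichlet prior is conjugate to the Multinomial likelihood: each posterior αⱼ = prior αⱼ + observed count nⱼ.
Posterior concentration: (56.8, 7.5, 24.5), total = 88.8.
Joint mode component: (α_{R3}−1)/(Σα−K) = 23.5/85.8 = 0.2739.

0.2739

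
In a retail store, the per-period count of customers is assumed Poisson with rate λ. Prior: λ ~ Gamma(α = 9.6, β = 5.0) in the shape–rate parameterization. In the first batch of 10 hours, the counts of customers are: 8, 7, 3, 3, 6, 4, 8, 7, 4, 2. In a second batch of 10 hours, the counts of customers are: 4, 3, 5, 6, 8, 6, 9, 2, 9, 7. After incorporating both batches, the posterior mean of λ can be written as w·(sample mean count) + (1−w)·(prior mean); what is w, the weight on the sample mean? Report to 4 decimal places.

0.8000

With a Gamma(shape α, rate β) prior, the Poisson likelihood is conjugate: the posterior is Gamma(α + ΣXᵢ, β + n).
Total number of hours: n = 10 + 10 = 20.
Posterior mean = (α₀+S)/(β₀+n) = [n/(β₀+n)]·(S/n) + [β₀/(β₀+n)]·(α₀/β₀), so only n and β₀ enter the weight.
Weight on data w = n/(β₀+n) = 20/(5.0+20) = 20/25.0 = 0.8000.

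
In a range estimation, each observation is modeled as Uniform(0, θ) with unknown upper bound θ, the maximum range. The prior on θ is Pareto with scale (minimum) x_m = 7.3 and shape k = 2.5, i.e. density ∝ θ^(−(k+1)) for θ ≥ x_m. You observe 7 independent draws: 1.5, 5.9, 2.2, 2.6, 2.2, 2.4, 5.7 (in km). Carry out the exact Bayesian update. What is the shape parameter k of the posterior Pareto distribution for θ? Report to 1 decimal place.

9.5

A Pareto(scale x_m, shape k) prior on the upper bound θ of Uniform(0, θ) is conjugate: posterior is Pareto(max(x_m, max xᵢ), k + n).
Sample maximum = 5.9; prior scale x_m = 7.3 → posterior scale = max = 7.3.
Posterior shape = 2.5 + 7 = 9.5.
Posterior shape k = 9.5.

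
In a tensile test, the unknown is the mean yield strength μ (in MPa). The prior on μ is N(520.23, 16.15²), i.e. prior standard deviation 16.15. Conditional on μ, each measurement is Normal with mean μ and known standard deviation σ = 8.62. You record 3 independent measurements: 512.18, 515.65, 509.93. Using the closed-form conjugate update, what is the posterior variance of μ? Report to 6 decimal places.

22.620092

For Normal data with known variance σ², a Normal(μ₀, σ₀²) prior on μ is conjugate. Posterior precision = 1/σ₀² + n/σ²; posterior mean is the precision-weighted average of μ₀ and x̄.
σ₀² = 16.15² = 260.8225, σ² = 8.62² = 74.3044; σ² + n·σ₀² = 74.3044 + 3·260.8225 = 856.7719.
Posterior precision = 1/σ₀² + n/σ² = 1/260.8225 + 3/74.3044 = (σ² + n·σ₀²)/(σ₀²σ²) = 856.7719/(260.8225·74.3044); posterior variance σₙ² = σ₀²σ²/(σ² + n·σ₀²) = 260.8225·74.3044/856.7719 = 22.620092.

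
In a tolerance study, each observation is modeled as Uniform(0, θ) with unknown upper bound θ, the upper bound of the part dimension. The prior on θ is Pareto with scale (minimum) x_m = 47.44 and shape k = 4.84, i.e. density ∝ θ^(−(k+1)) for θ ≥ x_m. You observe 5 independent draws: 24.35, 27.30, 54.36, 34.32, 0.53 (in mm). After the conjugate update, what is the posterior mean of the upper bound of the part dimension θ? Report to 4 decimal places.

A Pareto(scale x_m, shape k) prior on the upper bound θ of Uniform(0, θ) is conjugate: posterior is Pareto(max(x_m, max xᵢ), k + n).
Sample maximum = 54.36; prior scale x_m = 47.44 → posterior scale = max = 54.36.
Posterior shape = 4.84 + 5 = 9.84.
E[θ|data] = k·x_m/(k−1) = 9.84·54.36/8.84 = 60.5093.

60.5093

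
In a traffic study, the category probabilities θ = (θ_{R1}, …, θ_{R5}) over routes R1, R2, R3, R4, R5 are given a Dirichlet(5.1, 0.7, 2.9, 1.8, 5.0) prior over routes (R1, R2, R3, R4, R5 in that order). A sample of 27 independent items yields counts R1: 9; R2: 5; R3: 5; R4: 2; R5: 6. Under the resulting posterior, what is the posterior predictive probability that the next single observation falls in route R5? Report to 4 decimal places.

The Dirichlet prior is conjugate to the Multinomial likelihood: each posterior αⱼ = prior αⱼ + observed count nⱼ.
Posterior concentration: (14.1, 5.7, 7.9, 3.8, 11.0), total = 42.5.
P(next = R5 | data) = α_{R5}/Σα = 0.2588.

0.2588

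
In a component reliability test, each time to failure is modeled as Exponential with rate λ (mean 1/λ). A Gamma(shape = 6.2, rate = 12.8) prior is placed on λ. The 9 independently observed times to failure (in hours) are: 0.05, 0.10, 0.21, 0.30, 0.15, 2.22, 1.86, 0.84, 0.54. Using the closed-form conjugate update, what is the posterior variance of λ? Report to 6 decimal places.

With a Gamma(shape α, rate β) prior on the exponential rate λ, the posterior after n observations with total T = Σxᵢ is Gamma(α+n, β+T).
Sum of observations T = 6.27 hours; n = 9.
Posterior: Gamma(6.2+9, 12.8+6.27) = Gamma(15.2, 19.07).
Var = α/β² = 0.041797.

0.041797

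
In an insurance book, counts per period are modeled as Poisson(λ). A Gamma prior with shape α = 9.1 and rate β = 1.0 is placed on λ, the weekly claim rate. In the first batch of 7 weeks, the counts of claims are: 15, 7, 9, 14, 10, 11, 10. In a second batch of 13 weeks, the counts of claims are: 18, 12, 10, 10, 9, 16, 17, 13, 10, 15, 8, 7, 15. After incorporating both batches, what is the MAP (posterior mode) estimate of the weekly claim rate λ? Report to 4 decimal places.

With a Gamma(shape α, rate β) prior, the Poisson likelihood is conjugate: the posterior is Gamma(α + ΣXᵢ, β + n).
Batch 1: sum of counts S = 76 over n = 7 weeks.
After batch 1: Gamma(α+S, β+n) = Gamma(9.1+76, 1.0+7) = Gamma(85.1, 8.0).
Batch 2: sum of counts S = 160 over n = 13 weeks.
After batch 2: Gamma(α+S, β+n) = Gamma(85.1+160, 8.0+13) = Gamma(245.1, 21.0).
Mode of Gamma(α,β) for α≥1 is (α−1)/β = 244.1/21.0 = 11.6238.

11.6238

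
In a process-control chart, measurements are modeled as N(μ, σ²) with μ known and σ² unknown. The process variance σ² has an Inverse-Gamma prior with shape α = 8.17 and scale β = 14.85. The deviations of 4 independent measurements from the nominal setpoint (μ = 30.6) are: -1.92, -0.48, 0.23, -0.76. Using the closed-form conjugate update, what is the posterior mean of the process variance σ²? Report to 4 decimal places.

1.8674

With known mean μ and an Inverse-Gamma(α, β) prior on σ², the Normal likelihood is conjugate: posterior is Inv-Gamma(α + n/2, β + Σ(xᵢ−μ)²/2).
Σ(xᵢ−μ)² = (-1.92)² + (-0.48)² + (0.23)² + (-0.76)² = 4.5473.
Posterior: Inv-Gamma(8.17 + 4/2, 14.85 + 4.5473/2) = Inv-Gamma(10.17, 17.12365).
E[σ²|data] = β/(α−1) = 17.12365/9.17 = 1.8674.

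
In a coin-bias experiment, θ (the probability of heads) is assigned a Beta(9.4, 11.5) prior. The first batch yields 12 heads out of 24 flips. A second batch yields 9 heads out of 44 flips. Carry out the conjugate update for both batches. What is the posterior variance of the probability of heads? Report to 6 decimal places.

The Beta prior is conjugate to a Binomial/Bernoulli likelihood; the update adds successes to α and failures to β.
After batch 1: Beta(9.4+12, 11.5+12) = Beta(21.4, 23.5).
After batch 2: Beta(21.4+9, 23.5+35) = Beta(30.4, 58.5).
Var = αβ/((α+β)²(α+β+1)) = 30.4·58.5/(88.9²·89.9) = 0.002503.

0.002503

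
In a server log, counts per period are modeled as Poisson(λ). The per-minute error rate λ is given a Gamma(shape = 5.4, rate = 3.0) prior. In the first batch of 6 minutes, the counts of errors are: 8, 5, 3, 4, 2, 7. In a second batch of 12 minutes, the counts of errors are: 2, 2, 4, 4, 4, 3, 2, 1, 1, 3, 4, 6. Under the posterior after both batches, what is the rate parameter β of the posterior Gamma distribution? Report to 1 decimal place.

21.0

With a Gamma(shape α, rate β) prior, the Poisson likelihood is conjugate: the posterior is Gamma(α + ΣXᵢ, β + n).
Batch 1: sum of counts S = 29 over n = 6 minutes.
After batch 1: Gamma(α+S, β+n) = Gamma(5.4+29, 3.0+6) = Gamma(34.4, 9.0).
Batch 2: sum of counts S = 36 over n = 12 minutes.
After batch 2: Gamma(α+S, β+n) = Gamma(34.4+36, 9.0+12) = Gamma(70.4, 21.0).
Posterior β = 21.0.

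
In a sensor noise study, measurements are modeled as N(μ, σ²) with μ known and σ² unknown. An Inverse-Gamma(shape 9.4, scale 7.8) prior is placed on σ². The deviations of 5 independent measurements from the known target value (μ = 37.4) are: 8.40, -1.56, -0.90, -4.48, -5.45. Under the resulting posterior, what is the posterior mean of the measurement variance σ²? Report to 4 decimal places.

With known mean μ and an Inverse-Gamma(α, β) prior on σ², the Normal likelihood is conjugate: posterior is Inv-Gamma(α + n/2, β + Σ(xᵢ−μ)²/2).
Σ(xᵢ−μ)² = (8.40)² + (-1.56)² + (-0.90)² + (-4.48)² + (-5.45)² = 123.5765.
Posterior: Inv-Gamma(9.4 + 5/2, 7.8 + 123.5765/2) = Inv-Gamma(11.90, 69.58825).
E[σ²|data] = β/(α−1) = 69.58825/10.90 = 6.3842.

6.3842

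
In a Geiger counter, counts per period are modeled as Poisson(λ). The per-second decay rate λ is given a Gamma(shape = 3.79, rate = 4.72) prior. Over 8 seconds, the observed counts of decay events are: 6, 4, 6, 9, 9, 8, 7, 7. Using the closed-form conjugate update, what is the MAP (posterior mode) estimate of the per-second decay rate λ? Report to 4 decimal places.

4.6219

With a Gamma(shape α, rate β) prior, the Poisson likelihood is conjugate: the posterior is Gamma(α + ΣXᵢ, β + n).
Sum of counts S = 56 over n = 8 seconds.
Posterior: Gamma(α+S, β+n) = Gamma(3.79+56, 4.72+8) = Gamma(59.79, 12.72).
Mode of Gamma(α,β) for α≥1 is (α−1)/β = 58.79/12.72 = 4.6219.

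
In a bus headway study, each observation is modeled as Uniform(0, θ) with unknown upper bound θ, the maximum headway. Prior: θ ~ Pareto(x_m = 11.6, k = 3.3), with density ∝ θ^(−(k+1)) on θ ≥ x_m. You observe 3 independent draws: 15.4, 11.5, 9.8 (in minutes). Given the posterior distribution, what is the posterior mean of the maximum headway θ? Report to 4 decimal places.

A Pareto(scale x_m, shape k) prior on the upper bound θ of Uniform(0, θ) is conjugate: posterior is Pareto(max(x_m, max xᵢ), k + n).
Sample maximum = 15.4; prior scale x_m = 11.6 → posterior scale = max = 15.4.
Posterior shape = 3.3 + 3 = 6.3.
E[θ|data] = k·x_m/(k−1) = 6.3·15.4/5.3 = 18.3057.

18.3057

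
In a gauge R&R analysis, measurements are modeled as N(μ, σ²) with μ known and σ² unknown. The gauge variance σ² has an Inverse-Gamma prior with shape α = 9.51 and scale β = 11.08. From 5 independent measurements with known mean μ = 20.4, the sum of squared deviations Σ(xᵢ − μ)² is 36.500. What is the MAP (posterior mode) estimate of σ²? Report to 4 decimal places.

2.2544

With known mean μ and an Inverse-Gamma(α, β) prior on σ², the Normal likelihood is conjugate: posterior is Inv-Gamma(α + n/2, β + Σ(xᵢ−μ)²/2).
Posterior: Inv-Gamma(9.51 + 5/2, 11.08 + 36.500/2) = Inv-Gamma(12.01, 29.3300).
Mode = β/(α+1) = 29.3300/13.01 = 2.2544.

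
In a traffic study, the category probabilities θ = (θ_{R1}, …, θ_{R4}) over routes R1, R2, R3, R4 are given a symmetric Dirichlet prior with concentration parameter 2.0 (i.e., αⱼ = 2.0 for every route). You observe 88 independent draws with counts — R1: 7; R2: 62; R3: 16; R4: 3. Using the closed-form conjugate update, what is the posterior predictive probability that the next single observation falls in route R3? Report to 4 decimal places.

The Dirichlet prior is conjugate to the Multinomial likelihood: each posterior αⱼ = prior αⱼ + observed count nⱼ.
Posterior concentration: (9.0, 64.0, 18.0, 5.0), total = 96.0.
P(next = R3 | data) = α_{R3}/Σα = 0.1875.

0.1875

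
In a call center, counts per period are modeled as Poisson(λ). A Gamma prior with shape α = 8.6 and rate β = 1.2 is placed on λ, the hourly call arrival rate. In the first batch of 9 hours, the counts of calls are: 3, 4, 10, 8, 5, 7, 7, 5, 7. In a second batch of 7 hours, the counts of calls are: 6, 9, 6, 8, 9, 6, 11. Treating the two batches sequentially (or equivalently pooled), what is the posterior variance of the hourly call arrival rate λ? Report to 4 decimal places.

0.4043

With a Gamma(shape α, rate β) prior, the Poisson likelihood is conjugate: the posterior is Gamma(α + ΣXᵢ, β + n).
Batch 1: sum of counts S = 56 over n = 9 hours.
After batch 1: Gamma(α+S, β+n) = Gamma(8.6+56, 1.2+9) = Gamma(64.6, 10.2).
Batch 2: sum of counts S = 55 over n = 7 hours.
After batch 2: Gamma(α+S, β+n) = Gamma(64.6+55, 10.2+7) = Gamma(119.6, 17.2).
Var = α/β² = 119.6/17.2² = 0.4043.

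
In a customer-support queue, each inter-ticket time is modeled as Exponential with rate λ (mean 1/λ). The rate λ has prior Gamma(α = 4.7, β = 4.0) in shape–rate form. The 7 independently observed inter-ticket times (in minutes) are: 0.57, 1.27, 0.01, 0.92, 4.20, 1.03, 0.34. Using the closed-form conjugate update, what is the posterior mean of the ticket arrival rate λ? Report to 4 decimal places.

With a Gamma(shape α, rate β) prior on the exponential rate λ, the posterior after n observations with total T = Σxᵢ is Gamma(α+n, β+T).
Sum of observations T = 8.34 minutes; n = 7.
Posterior: Gamma(4.7+7, 4.0+8.34) = Gamma(11.7, 12.34).
Posterior mean of λ = α/β = 11.7/12.34 = 0.9481.

0.9481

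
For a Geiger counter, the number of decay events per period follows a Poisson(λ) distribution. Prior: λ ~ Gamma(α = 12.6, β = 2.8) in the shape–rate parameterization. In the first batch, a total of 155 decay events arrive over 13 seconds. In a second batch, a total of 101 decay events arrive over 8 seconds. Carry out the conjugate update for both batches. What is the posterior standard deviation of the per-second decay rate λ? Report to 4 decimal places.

With a Gamma(shape α, rate β) prior, the Poisson likelihood is conjugate: the posterior is Gamma(α + ΣXᵢ, β + n).
After batch 1: Gamma(α+S, β+n) = Gamma(12.6+155, 2.8+13) = Gamma(167.6, 15.8).
After batch 2: Gamma(α+S, β+n) = Gamma(167.6+101, 15.8+8) = Gamma(268.6, 23.8).
SD = √α/β = √268.6/23.8 = 0.6886.

0.6886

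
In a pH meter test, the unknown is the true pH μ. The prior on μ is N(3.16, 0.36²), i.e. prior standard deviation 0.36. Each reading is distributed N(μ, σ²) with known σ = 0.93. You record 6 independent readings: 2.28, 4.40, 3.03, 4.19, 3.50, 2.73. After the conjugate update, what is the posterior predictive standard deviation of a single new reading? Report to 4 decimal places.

For Normal data with known variance σ², a Normal(μ₀, σ₀²) prior on μ is conjugate. Posterior precision = 1/σ₀² + n/σ²; posterior mean is the precision-weighted average of μ₀ and x̄.
σ₀² = 0.36² = 0.1296, σ² = 0.93² = 0.8649; σ² + n·σ₀² = 0.8649 + 6·0.1296 = 1.6425.
Posterior precision = 1/σ₀² + n/σ² = 1/0.1296 + 6/0.8649 = (σ² + n·σ₀²)/(σ₀²σ²) = 1.6425/(0.1296·0.8649); posterior variance σₙ² = σ₀²σ²/(σ² + n·σ₀²) = 0.1296·0.8649/1.6425 = 0.068244.
Predictive variance for one new observation = σₙ² + σ² = 0.1296·0.8649/1.6425 + 0.8649 = σ²·(σ₀² + 1.6425)/1.6425 = 0.8649·1.7721/1.6425 = 0.933144; SD = √(0.8649·1.7721/1.6425) = 0.9660.

0.9660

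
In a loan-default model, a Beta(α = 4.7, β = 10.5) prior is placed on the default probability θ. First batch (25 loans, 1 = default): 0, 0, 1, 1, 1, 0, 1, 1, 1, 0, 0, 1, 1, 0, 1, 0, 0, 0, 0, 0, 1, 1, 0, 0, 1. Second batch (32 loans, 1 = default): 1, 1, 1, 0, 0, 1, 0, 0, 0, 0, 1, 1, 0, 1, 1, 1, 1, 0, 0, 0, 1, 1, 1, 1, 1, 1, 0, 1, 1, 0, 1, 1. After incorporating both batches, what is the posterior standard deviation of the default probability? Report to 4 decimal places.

The Beta prior is conjugate to a Binomial/Bernoulli likelihood; the update adds successes to α and failures to β.
After batch 1: Beta(4.7+12, 10.5+13) = Beta(16.7, 23.5).
After batch 2: Beta(16.7+20, 23.5+12) = Beta(36.7, 35.5).
Var = αβ/((α+β)²(α+β+1)) = 36.7·35.5/(72.2²·73.2) = 0.00341436; SD = √0.00341436 = 0.0584.

0.0584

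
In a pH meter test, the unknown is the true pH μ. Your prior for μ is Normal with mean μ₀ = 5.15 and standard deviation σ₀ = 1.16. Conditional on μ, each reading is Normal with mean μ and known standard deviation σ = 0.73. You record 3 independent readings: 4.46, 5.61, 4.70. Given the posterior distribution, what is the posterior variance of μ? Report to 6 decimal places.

0.156918

For Normal data with known variance σ², a Normal(μ₀, σ₀²) prior on μ is conjugate. Posterior precision = 1/σ₀² + n/σ²; posterior mean is the precision-weighted average of μ₀ and x̄.
σ₀² = 1.16² = 1.3456, σ² = 0.73² = 0.5329; σ² + n·σ₀² = 0.5329 + 3·1.3456 = 4.5697.
Posterior precision = 1/σ₀² + n/σ² = 1/1.3456 + 3/0.5329 = (σ² + n·σ₀²)/(σ₀²σ²) = 4.5697/(1.3456·0.5329); posterior variance σₙ² = σ₀²σ²/(σ² + n·σ₀²) = 1.3456·0.5329/4.5697 = 0.156918.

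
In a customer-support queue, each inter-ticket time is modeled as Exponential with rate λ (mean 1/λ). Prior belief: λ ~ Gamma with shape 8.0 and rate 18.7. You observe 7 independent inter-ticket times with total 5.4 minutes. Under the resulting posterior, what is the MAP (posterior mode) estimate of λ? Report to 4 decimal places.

With a Gamma(shape α, rate β) prior on the exponential rate λ, the posterior after n observations with total T = Σxᵢ is Gamma(α+n, β+T).
Posterior: Gamma(8.0+7, 18.7+5.4) = Gamma(15.0, 24.1).
Mode = (α−1)/β = 0.5809.

0.5809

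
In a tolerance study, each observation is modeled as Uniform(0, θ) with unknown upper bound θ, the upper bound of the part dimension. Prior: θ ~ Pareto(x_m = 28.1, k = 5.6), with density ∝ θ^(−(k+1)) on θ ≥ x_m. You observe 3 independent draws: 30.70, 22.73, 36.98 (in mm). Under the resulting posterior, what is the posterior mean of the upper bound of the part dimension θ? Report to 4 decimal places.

A Pareto(scale x_m, shape k) prior on the upper bound θ of Uniform(0, θ) is conjugate: posterior is Pareto(max(x_m, max xᵢ), k + n).
Sample maximum = 36.98; prior scale x_m = 28.1 → posterior scale = max = 36.98.
Posterior shape = 5.6 + 3 = 8.6.
E[θ|data] = k·x_m/(k−1) = 8.6·36.98/7.6 = 41.8458.

41.8458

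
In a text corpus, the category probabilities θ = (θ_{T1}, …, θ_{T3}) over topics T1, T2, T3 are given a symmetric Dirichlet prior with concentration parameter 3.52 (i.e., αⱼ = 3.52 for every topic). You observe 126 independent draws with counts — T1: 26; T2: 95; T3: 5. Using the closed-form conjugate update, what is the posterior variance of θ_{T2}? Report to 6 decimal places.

0.001461

The Dirichlet prior is conjugate to the Multinomial likelihood: each posterior αⱼ = prior αⱼ + observed count nⱼ.
Posterior concentration: (29.52, 98.52, 8.52), total = 136.56.
Var[θ_j] = α_j(Σα−α_j)/((Σα)²(Σα+1)) = 98.52·38.04/(136.56²·137.56) = 0.001461.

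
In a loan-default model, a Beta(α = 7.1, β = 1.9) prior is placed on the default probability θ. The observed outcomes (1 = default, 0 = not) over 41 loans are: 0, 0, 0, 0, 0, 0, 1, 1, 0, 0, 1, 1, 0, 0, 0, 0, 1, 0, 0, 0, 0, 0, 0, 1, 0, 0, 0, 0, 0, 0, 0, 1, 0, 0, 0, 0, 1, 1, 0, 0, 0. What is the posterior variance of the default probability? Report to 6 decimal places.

The Beta prior is conjugate to a Binomial/Bernoulli likelihood; the update adds successes to α and failures to β.
Posterior: Beta(α+k, β+n−k) = Beta(7.1+9, 1.9+32) = Beta(16.1, 33.9).
Var = αβ/((α+β)²(α+β+1)) = 16.1·33.9/(50.0²·51.0) = 0.004281.

0.004281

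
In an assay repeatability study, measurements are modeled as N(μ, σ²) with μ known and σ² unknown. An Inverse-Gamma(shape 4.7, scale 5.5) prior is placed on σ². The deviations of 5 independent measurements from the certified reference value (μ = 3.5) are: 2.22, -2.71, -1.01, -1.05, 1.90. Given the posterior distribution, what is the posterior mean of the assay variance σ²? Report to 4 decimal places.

With known mean μ and an Inverse-Gamma(α, β) prior on σ², the Normal likelihood is conjugate: posterior is Inv-Gamma(α + n/2, β + Σ(xᵢ−μ)²/2).
Σ(xᵢ−μ)² = (2.22)² + (-2.71)² + (-1.01)² + (-1.05)² + (1.90)² = 18.0051.
Posterior: Inv-Gamma(4.7 + 5/2, 5.5 + 18.0051/2) = Inv-Gamma(7.20, 14.50255).
E[σ²|data] = β/(α−1) = 14.50255/6.20 = 2.3391.

2.3391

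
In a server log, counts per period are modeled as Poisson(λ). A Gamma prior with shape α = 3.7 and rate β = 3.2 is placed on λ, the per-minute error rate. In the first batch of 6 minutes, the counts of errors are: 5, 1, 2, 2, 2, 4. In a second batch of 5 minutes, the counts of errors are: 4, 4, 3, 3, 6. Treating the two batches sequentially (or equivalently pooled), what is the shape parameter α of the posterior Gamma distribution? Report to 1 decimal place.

With a Gamma(shape α, rate β) prior, the Poisson likelihood is conjugate: the posterior is Gamma(α + ΣXᵢ, β + n).
Batch 1: sum of counts S = 16 over n = 6 minutes.
After batch 1: Gamma(α+S, β+n) = Gamma(3.7+16, 3.2+6) = Gamma(19.7, 9.2).
Batch 2: sum of counts S = 20 over n = 5 minutes.
After batch 2: Gamma(α+S, β+n) = Gamma(19.7+20, 9.2+5) = Gamma(39.7, 14.2).
Posterior α = 39.7.

39.7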